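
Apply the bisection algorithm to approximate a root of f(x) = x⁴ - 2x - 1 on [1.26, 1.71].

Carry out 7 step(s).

f(x) = x⁴ - 2x - 1
Initial interval: [1.26, 1.71]

Iteration 1:
  c_1 = (1.260000 + 1.710000)/2 = 1.485000
  f(c_1) = f(1.485000) = 0.893017
  f(a) × f(c) < 0, new interval: [1.260000, 1.485000]
Iteration 2:
  c_2 = (1.260000 + 1.485000)/2 = 1.372500
  f(c_2) = f(1.372500) = -0.196462
  f(a) × f(c) ≥ 0, new interval: [1.372500, 1.485000]
Iteration 3:
  c_3 = (1.372500 + 1.485000)/2 = 1.428750
  f(c_3) = f(1.428750) = 0.309514
  f(a) × f(c) < 0, new interval: [1.372500, 1.428750]
Iteration 4:
  c_4 = (1.372500 + 1.428750)/2 = 1.400625
  f(c_4) = f(1.400625) = 0.047215
  f(a) × f(c) < 0, new interval: [1.372500, 1.400625]
Iteration 5:
  c_5 = (1.372500 + 1.400625)/2 = 1.386563
  f(c_5) = f(1.386563) = -0.076905
  f(a) × f(c) ≥ 0, new interval: [1.386563, 1.400625]
Iteration 6:
  c_6 = (1.386563 + 1.400625)/2 = 1.393594
  f(c_6) = f(1.393594) = -0.015421
  f(a) × f(c) ≥ 0, new interval: [1.393594, 1.400625]
Iteration 7:
  c_7 = (1.393594 + 1.400625)/2 = 1.397109
  f(c_7) = f(1.397109) = 0.015752
  f(a) × f(c) < 0, new interval: [1.393594, 1.397109]

After 7 iteration(s), the approximation is c_7 = 1.397109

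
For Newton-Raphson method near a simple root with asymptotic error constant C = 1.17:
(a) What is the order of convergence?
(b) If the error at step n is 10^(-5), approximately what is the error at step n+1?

(a) Newton-Raphson has quadratic (order 2) convergence near simple roots.
    This means |e_{n+1}| ≈ C|e_n|².

(b) With |e_n| = 10^(-5) and C = 1.17:
    |e_{n+1}| ≈ 1.17 × (10^(-5))² = 1.17 × 10^(-10)

(a) 2 (quadratic); (b) |e_{n+1}| ≈ 1.170e-10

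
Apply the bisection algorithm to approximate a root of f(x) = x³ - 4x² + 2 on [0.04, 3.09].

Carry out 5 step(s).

f(x) = x³ - 4x² + 2
Initial interval: [0.04, 3.09]

Iteration 1:
  c_1 = (0.040000 + 3.090000)/2 = 1.565000
  f(c_1) = f(1.565000) = -3.963863
  f(a) × f(c) < 0, new interval: [0.040000, 1.565000]
Iteration 2:
  c_2 = (0.040000 + 1.565000)/2 = 0.802500
  f(c_2) = f(0.802500) = -0.059210
  f(a) × f(c) < 0, new interval: [0.040000, 0.802500]
Iteration 3:
  c_3 = (0.040000 + 0.802500)/2 = 0.421250
  f(c_3) = f(0.421250) = 1.364945
  f(a) × f(c) ≥ 0, new interval: [0.421250, 0.802500]
Iteration 4:
  c_4 = (0.421250 + 0.802500)/2 = 0.611875
  f(c_4) = f(0.611875) = 0.731516
  f(a) × f(c) ≥ 0, new interval: [0.611875, 0.802500]
Iteration 5:
  c_5 = (0.611875 + 0.802500)/2 = 0.707187
  f(c_5) = f(0.707187) = 0.353218
  f(a) × f(c) ≥ 0, new interval: [0.707187, 0.802500]

After 5 iteration(s), the approximation is c_5 = 0.707187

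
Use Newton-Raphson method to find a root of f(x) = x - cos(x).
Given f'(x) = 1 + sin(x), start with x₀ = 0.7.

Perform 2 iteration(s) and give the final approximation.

f(x) = x - cos(x)
f'(x) = 1 + sin(x)
x₀ = 0.7

Newton-Raphson formula: x_{n+1} = x_n - f(x_n)/f'(x_n)

Iteration 1:
  f(0.700000) = -0.064842
  f'(0.700000) = 1.644218
  x_1 = 0.700000 - (-0.064842)/1.644218 = 0.739436
Iteration 2:
  f(0.739436) = 0.000588
  f'(0.739436) = 1.673872
  x_2 = 0.739436 - 0.000588/1.673872 = 0.739085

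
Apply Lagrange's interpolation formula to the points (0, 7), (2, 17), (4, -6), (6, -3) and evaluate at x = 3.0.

Lagrange interpolation formula:
P(x) = Σ yᵢ × Lᵢ(x)
where Lᵢ(x) = Π_{j≠i} (x - xⱼ)/(xᵢ - xⱼ)

L_0(3.0) = (3.0 - 2)/(0 - 2) × (3.0 - 4)/(0 - 4) × (3.0 - 6)/(0 - 6) = -0.062500
L_1(3.0) = (3.0 - 0)/(2 - 0) × (3.0 - 4)/(2 - 4) × (3.0 - 6)/(2 - 6) = 0.562500
L_2(3.0) = (3.0 - 0)/(4 - 0) × (3.0 - 2)/(4 - 2) × (3.0 - 6)/(4 - 6) = 0.562500
L_3(3.0) = (3.0 - 0)/(6 - 0) × (3.0 - 2)/(6 - 2) × (3.0 - 4)/(6 - 4) = -0.062500

P(3.0) = 7×L_0(3.0) + 17×L_1(3.0) + (-6)×L_2(3.0) + (-3)×L_3(3.0)
P(3.0) = 5.937500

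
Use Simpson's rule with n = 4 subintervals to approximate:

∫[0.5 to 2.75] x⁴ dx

f(x) = x⁴
a = 0.5, b = 2.75, n = 4
h = (b - a)/n = 0.562500

Simpson's rule: (h/3)[f(x₀) + 4f(x₁) + 2f(x₂) + ... + f(xₙ)]

x_0 = 0.5000, f(x_0) = 0.062500, coefficient = 1
x_1 = 1.0625, f(x_1) = 1.274429, coefficient = 4
x_2 = 1.6250, f(x_2) = 6.972900, coefficient = 2
x_3 = 2.1875, f(x_3) = 22.897720, coefficient = 4
x_4 = 2.7500, f(x_4) = 57.191406, coefficient = 1

I ≈ (0.562500/3) × 167.888306 = 31.479057
Exact value: 31.449023
Error: 0.030034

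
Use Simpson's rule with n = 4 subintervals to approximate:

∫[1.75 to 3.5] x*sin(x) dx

f(x) = x*sin(x)
a = 1.75, b = 3.5, n = 4
h = (b - a)/n = 0.437500

Simpson's rule: (h/3)[f(x₀) + 4f(x₁) + 2f(x₂) + ... + f(xₙ)]

x_0 = 1.7500, f(x_0) = 1.721975, coefficient = 1
x_1 = 2.1875, f(x_1) = 1.784539, coefficient = 4
x_2 = 2.6250, f(x_2) = 1.296541, coefficient = 2
x_3 = 3.0625, f(x_3) = 0.241969, coefficient = 4
x_4 = 3.5000, f(x_4) = -1.227741, coefficient = 1

I ≈ (0.437500/3) × 11.193347 = 1.632363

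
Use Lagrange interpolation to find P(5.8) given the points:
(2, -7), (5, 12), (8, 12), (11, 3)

Lagrange interpolation formula:
P(x) = Σ yᵢ × Lᵢ(x)
where Lᵢ(x) = Π_{j≠i} (x - xⱼ)/(xᵢ - xⱼ)

L_0(5.8) = (5.8 - 5)/(2 - 5) × (5.8 - 8)/(2 - 8) × (5.8 - 11)/(2 - 11) = -0.056494
L_1(5.8) = (5.8 - 2)/(5 - 2) × (5.8 - 8)/(5 - 8) × (5.8 - 11)/(5 - 11) = 0.805037
L_2(5.8) = (5.8 - 2)/(8 - 2) × (5.8 - 5)/(8 - 5) × (5.8 - 11)/(8 - 11) = 0.292741
L_3(5.8) = (5.8 - 2)/(11 - 2) × (5.8 - 5)/(11 - 5) × (5.8 - 8)/(11 - 8) = -0.041284

P(5.8) = (-7)×L_0(5.8) + 12×L_1(5.8) + 12×L_2(5.8) + 3×L_3(5.8)
P(5.8) = 13.444938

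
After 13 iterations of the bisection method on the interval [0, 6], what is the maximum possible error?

Bisection error bound: |error| ≤ (b-a)/2^n
|error| ≤ (6 - 0)/2^13 = 6/2^13
|error| ≤ 0.0007324219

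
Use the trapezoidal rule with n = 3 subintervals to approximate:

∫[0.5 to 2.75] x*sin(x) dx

f(x) = x*sin(x)
a = 0.5, b = 2.75, n = 3
h = (b - a)/n = 0.750000

Trapezoidal rule: (h/2)[f(x₀) + 2f(x₁) + 2f(x₂) + ... + f(xₙ)]

x_0 = 0.5000, f(x_0) = 0.239713, coefficient = 1
x_1 = 1.2500, f(x_1) = 1.186231, coefficient = 2
x_2 = 2.0000, f(x_2) = 1.818595, coefficient = 2
x_3 = 2.7500, f(x_3) = 1.049568, coefficient = 1

I ≈ (0.750000/2) × 7.298932 = 2.737099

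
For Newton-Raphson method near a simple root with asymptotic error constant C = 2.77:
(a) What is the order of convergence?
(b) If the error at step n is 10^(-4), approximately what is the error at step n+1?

(a) Newton-Raphson has quadratic (order 2) convergence near simple roots.
    This means |e_{n+1}| ≈ C|e_n|².

(b) With |e_n| = 10^(-4) and C = 2.77:
    |e_{n+1}| ≈ 2.77 × (10^(-4))² = 2.77 × 10^(-8)

(a) 2 (quadratic); (b) |e_{n+1}| ≈ 2.770e-08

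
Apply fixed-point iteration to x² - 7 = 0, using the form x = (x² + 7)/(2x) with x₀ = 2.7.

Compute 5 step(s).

Equation: x² - 7 = 0
Fixed-point form: x = (x² + 7)/(2x)
x₀ = 2.7

x_1 = g(2.700000) = 2.646296
x_2 = g(2.646296) = 2.645751
x_3 = g(2.645751) = 2.645751
x_4 = g(2.645751) = 2.645751
x_5 = g(2.645751) = 2.645751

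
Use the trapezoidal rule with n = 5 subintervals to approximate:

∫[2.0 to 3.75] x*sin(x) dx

f(x) = x*sin(x)
a = 2.0, b = 3.75, n = 5
h = (b - a)/n = 0.350000

Trapezoidal rule: (h/2)[f(x₀) + 2f(x₁) + 2f(x₂) + ... + f(xₙ)]

x_0 = 2.0000, f(x_0) = 1.818595, coefficient = 1
x_1 = 2.3500, f(x_1) = 1.671962, coefficient = 2
x_2 = 2.7000, f(x_2) = 1.153926, coefficient = 2
x_3 = 3.0500, f(x_3) = 0.278967, coefficient = 2
x_4 = 3.4000, f(x_4) = -0.868840, coefficient = 2
x_5 = 3.7500, f(x_5) = -2.143355, coefficient = 1

I ≈ (0.350000/2) × 4.147271 = 0.725772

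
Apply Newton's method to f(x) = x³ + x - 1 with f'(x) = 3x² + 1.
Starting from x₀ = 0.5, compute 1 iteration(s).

f(x) = x³ + x - 1
f'(x) = 3x² + 1
x₀ = 0.5

Newton-Raphson formula: x_{n+1} = x_n - f(x_n)/f'(x_n)

Iteration 1:
  f(0.500000) = -0.375000
  f'(0.500000) = 1.750000
  x_1 = 0.500000 - (-0.375000)/1.750000 = 0.714286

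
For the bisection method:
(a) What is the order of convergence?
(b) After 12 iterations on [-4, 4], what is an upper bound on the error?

(a) Bisection has linear (order 1) convergence; the error is halved each step.

(b) Error bound = (b-a)/2^n = (4 - (-4))/2^{12}
    = 8/2^{12}

(a) 1 (linear); (b) error ≤ 1.95e-03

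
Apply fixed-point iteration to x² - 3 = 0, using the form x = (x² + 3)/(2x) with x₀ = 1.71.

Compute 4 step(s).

Equation: x² - 3 = 0
Fixed-point form: x = (x² + 3)/(2x)
x₀ = 1.71

x_1 = g(1.710000) = 1.732193
x_2 = g(1.732193) = 1.732051
x_3 = g(1.732051) = 1.732051
x_4 = g(1.732051) = 1.732051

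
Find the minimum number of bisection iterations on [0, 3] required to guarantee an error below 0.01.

We need (b-a)/2^n ≤ 0.01
(3 - 0)/2^n ≤ 0.01
3/2^n ≤ 0.01
2^n ≥ 300
n ≥ log₂(300) = 8.23
n ≥ 9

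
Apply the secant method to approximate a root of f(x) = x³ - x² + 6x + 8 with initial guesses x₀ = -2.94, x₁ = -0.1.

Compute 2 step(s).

f(x) = x³ - x² + 6x + 8
x₀ = -2.94, x₁ = -0.1

Secant formula: x_{n+1} = x_n - f(x_n)(x_n - x_{n-1})/(f(x_n) - f(x_{n-1}))

Iteration 1:
  f(-2.940000) = -43.695784
  f(-0.100000) = 7.389000
  x_2 = -0.100000 - 7.389000×(-0.100000 - (-2.940000))/(7.389000 - (-43.695784))
       = -0.510783
Iteration 2:
  f(-0.100000) = 7.389000
  f(-0.510783) = 4.541140
  x_3 = -0.510783 - 4.541140×(-0.510783 - (-0.100000))/(4.541140 - 7.389000)
       = -1.165809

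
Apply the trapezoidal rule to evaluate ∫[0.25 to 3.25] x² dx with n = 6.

f(x) = x²
a = 0.25, b = 3.25, n = 6
h = (b - a)/n = 0.500000

Trapezoidal rule: (h/2)[f(x₀) + 2f(x₁) + 2f(x₂) + ... + f(xₙ)]

x_0 = 0.2500, f(x_0) = 0.062500, coefficient = 1
x_1 = 0.7500, f(x_1) = 0.562500, coefficient = 2
x_2 = 1.2500, f(x_2) = 1.562500, coefficient = 2
x_3 = 1.7500, f(x_3) = 3.062500, coefficient = 2
x_4 = 2.2500, f(x_4) = 5.062500, coefficient = 2
x_5 = 2.7500, f(x_5) = 7.562500, coefficient = 2
x_6 = 3.2500, f(x_6) = 10.562500, coefficient = 1

I ≈ (0.500000/2) × 46.250000 = 11.562500
Exact value: 11.437500
Error: 0.125000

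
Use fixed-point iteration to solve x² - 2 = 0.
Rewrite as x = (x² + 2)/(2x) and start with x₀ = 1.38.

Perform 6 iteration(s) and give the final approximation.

Equation: x² - 2 = 0
Fixed-point form: x = (x² + 2)/(2x)
x₀ = 1.38

x_1 = g(1.380000) = 1.414638
x_2 = g(1.414638) = 1.414214
x_3 = g(1.414214) = 1.414214
x_4 = g(1.414214) = 1.414214
x_5 = g(1.414214) = 1.414214
x_6 = g(1.414214) = 1.414214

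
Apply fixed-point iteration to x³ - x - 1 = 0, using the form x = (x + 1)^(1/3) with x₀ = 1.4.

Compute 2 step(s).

Equation: x³ - x - 1 = 0
Fixed-point form: x = (x + 1)^(1/3)
x₀ = 1.4

x_1 = g(1.400000) = 1.338866
x_2 = g(1.338866) = 1.327400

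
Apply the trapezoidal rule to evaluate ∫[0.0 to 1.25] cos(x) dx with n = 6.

f(x) = cos(x)
a = 0.0, b = 1.25, n = 6
h = (b - a)/n = 0.208333

Trapezoidal rule: (h/2)[f(x₀) + 2f(x₁) + 2f(x₂) + ... + f(xₙ)]

x_0 = 0.0000, f(x_0) = 1.000000, coefficient = 1
x_1 = 0.2083, f(x_1) = 0.978377, coefficient = 2
x_2 = 0.4167, f(x_2) = 0.914443, coefficient = 2
x_3 = 0.6250, f(x_3) = 0.810963, coefficient = 2
x_4 = 0.8333, f(x_4) = 0.672412, coefficient = 2
x_5 = 1.0417, f(x_5) = 0.504782, coefficient = 2
x_6 = 1.2500, f(x_6) = 0.315322, coefficient = 1

I ≈ (0.208333/2) × 9.077278 = 0.945550
Exact value: 0.948985
Error: 0.003435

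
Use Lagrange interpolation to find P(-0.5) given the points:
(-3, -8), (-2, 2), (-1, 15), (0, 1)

Lagrange interpolation formula:
P(x) = Σ yᵢ × Lᵢ(x)
where Lᵢ(x) = Π_{j≠i} (x - xⱼ)/(xᵢ - xⱼ)

L_0(-0.5) = (-0.5 - (-2))/(-3 - (-2)) × (-0.5 - (-1))/(-3 - (-1)) × (-0.5 - 0)/(-3 - 0) = 0.062500
L_1(-0.5) = (-0.5 - (-3))/(-2 - (-3)) × (-0.5 - (-1))/(-2 - (-1)) × (-0.5 - 0)/(-2 - 0) = -0.312500
L_2(-0.5) = (-0.5 - (-3))/(-1 - (-3)) × (-0.5 - (-2))/(-1 - (-2)) × (-0.5 - 0)/(-1 - 0) = 0.937500
L_3(-0.5) = (-0.5 - (-3))/(0 - (-3)) × (-0.5 - (-2))/(0 - (-2)) × (-0.5 - (-1))/(0 - (-1)) = 0.312500

P(-0.5) = (-8)×L_0(-0.5) + 2×L_1(-0.5) + 15×L_2(-0.5) + 1×L_3(-0.5)
P(-0.5) = 13.250000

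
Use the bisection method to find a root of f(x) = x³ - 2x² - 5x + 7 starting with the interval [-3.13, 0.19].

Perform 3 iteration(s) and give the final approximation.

f(x) = x³ - 2x² - 5x + 7
Initial interval: [-3.13, 0.19]

Iteration 1:
  c_1 = (-3.130000 + 0.190000)/2 = -1.470000
  f(c_1) = f(-1.470000) = 6.851677
  f(a) × f(c) < 0, new interval: [-3.130000, -1.470000]
Iteration 2:
  c_2 = (-3.130000 + (-1.470000))/2 = -2.300000
  f(c_2) = f(-2.300000) = -4.247000
  f(a) × f(c) ≥ 0, new interval: [-2.300000, -1.470000]
Iteration 3:
  c_3 = (-2.300000 + (-1.470000))/2 = -1.885000
  f(c_3) = f(-1.885000) = 2.620721
  f(a) × f(c) < 0, new interval: [-2.300000, -1.885000]

After 3 iteration(s), the approximation is c_3 = -1.885000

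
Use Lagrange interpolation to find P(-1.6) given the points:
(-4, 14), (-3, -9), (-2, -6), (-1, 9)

Lagrange interpolation formula:
P(x) = Σ yᵢ × Lᵢ(x)
where Lᵢ(x) = Π_{j≠i} (x - xⱼ)/(xᵢ - xⱼ)

L_0(-1.6) = (-1.6 - (-3))/(-4 - (-3)) × (-1.6 - (-2))/(-4 - (-2)) × (-1.6 - (-1))/(-4 - (-1)) = 0.056000
L_1(-1.6) = (-1.6 - (-4))/(-3 - (-4)) × (-1.6 - (-2))/(-3 - (-2)) × (-1.6 - (-1))/(-3 - (-1)) = -0.288000
L_2(-1.6) = (-1.6 - (-4))/(-2 - (-4)) × (-1.6 - (-3))/(-2 - (-3)) × (-1.6 - (-1))/(-2 - (-1)) = 1.008000
L_3(-1.6) = (-1.6 - (-4))/(-1 - (-4)) × (-1.6 - (-3))/(-1 - (-3)) × (-1.6 - (-2))/(-1 - (-2)) = 0.224000

P(-1.6) = 14×L_0(-1.6) + (-9)×L_1(-1.6) + (-6)×L_2(-1.6) + 9×L_3(-1.6)
P(-1.6) = -0.656000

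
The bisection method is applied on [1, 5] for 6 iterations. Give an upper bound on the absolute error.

Bisection error bound: |error| ≤ (b-a)/2^n
|error| ≤ (5 - 1)/2^6 = 4/2^6
|error| ≤ 0.0625000000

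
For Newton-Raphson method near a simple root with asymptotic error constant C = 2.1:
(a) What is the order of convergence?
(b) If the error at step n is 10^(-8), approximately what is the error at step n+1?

(a) Newton-Raphson has quadratic (order 2) convergence near simple roots.
    This means |e_{n+1}| ≈ C|e_n|².

(b) With |e_n| = 10^(-8) and C = 2.1:
    |e_{n+1}| ≈ 2.1 × (10^(-8))² = 2.1 × 10^(-16)

(a) 2 (quadratic); (b) |e_{n+1}| ≈ 2.100e-16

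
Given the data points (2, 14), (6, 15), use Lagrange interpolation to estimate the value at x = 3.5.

Lagrange interpolation formula:
P(x) = Σ yᵢ × Lᵢ(x)
where Lᵢ(x) = Π_{j≠i} (x - xⱼ)/(xᵢ - xⱼ)

L_0(3.5) = (3.5 - 6)/(2 - 6) = 0.625000
L_1(3.5) = (3.5 - 2)/(6 - 2) = 0.375000

P(3.5) = 14×L_0(3.5) + 15×L_1(3.5)
P(3.5) = 14.375000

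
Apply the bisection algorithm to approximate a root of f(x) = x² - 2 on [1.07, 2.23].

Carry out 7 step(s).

f(x) = x² - 2
Initial interval: [1.07, 2.23]

Iteration 1:
  c_1 = (1.070000 + 2.230000)/2 = 1.650000
  f(c_1) = f(1.650000) = 0.722500
  f(a) × f(c) < 0, new interval: [1.070000, 1.650000]
Iteration 2:
  c_2 = (1.070000 + 1.650000)/2 = 1.360000
  f(c_2) = f(1.360000) = -0.150400
  f(a) × f(c) ≥ 0, new interval: [1.360000, 1.650000]
Iteration 3:
  c_3 = (1.360000 + 1.650000)/2 = 1.505000
  f(c_3) = f(1.505000) = 0.265025
  f(a) × f(c) < 0, new interval: [1.360000, 1.505000]
Iteration 4:
  c_4 = (1.360000 + 1.505000)/2 = 1.432500
  f(c_4) = f(1.432500) = 0.052056
  f(a) × f(c) < 0, new interval: [1.360000, 1.432500]
Iteration 5:
  c_5 = (1.360000 + 1.432500)/2 = 1.396250
  f(c_5) = f(1.396250) = -0.050486
  f(a) × f(c) ≥ 0, new interval: [1.396250, 1.432500]
Iteration 6:
  c_6 = (1.396250 + 1.432500)/2 = 1.414375
  f(c_6) = f(1.414375) = 0.000457
  f(a) × f(c) < 0, new interval: [1.396250, 1.414375]
Iteration 7:
  c_7 = (1.396250 + 1.414375)/2 = 1.405312
  f(c_7) = f(1.405312) = -0.025097
  f(a) × f(c) ≥ 0, new interval: [1.405312, 1.414375]

After 7 iteration(s), the approximation is c_7 = 1.405312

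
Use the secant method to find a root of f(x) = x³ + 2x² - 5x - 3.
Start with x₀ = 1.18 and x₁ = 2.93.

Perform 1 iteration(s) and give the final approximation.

f(x) = x³ + 2x² - 5x - 3
x₀ = 1.18, x₁ = 2.93

Secant formula: x_{n+1} = x_n - f(x_n)(x_n - x_{n-1})/(f(x_n) - f(x_{n-1}))

Iteration 1:
  f(1.180000) = -4.472168
  f(2.930000) = 24.673557
  x_2 = 2.930000 - 24.673557×(2.930000 - 1.180000)/(24.673557 - (-4.472168))
       = 1.448523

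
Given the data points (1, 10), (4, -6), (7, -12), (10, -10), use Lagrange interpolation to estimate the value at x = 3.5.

Lagrange interpolation formula:
P(x) = Σ yᵢ × Lᵢ(x)
where Lᵢ(x) = Π_{j≠i} (x - xⱼ)/(xᵢ - xⱼ)

L_0(3.5) = (3.5 - 4)/(1 - 4) × (3.5 - 7)/(1 - 7) × (3.5 - 10)/(1 - 10) = 0.070216
L_1(3.5) = (3.5 - 1)/(4 - 1) × (3.5 - 7)/(4 - 7) × (3.5 - 10)/(4 - 10) = 1.053241
L_2(3.5) = (3.5 - 1)/(7 - 1) × (3.5 - 4)/(7 - 4) × (3.5 - 10)/(7 - 10) = -0.150463
L_3(3.5) = (3.5 - 1)/(10 - 1) × (3.5 - 4)/(10 - 4) × (3.5 - 7)/(10 - 7) = 0.027006

P(3.5) = 10×L_0(3.5) + (-6)×L_1(3.5) + (-12)×L_2(3.5) + (-10)×L_3(3.5)
P(3.5) = -4.081790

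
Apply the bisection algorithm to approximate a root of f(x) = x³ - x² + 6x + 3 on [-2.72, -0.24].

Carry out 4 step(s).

f(x) = x³ - x² + 6x + 3
Initial interval: [-2.72, -0.24]

Iteration 1:
  c_1 = (-2.720000 + (-0.240000))/2 = -1.480000
  f(c_1) = f(-1.480000) = -11.312192
  f(a) × f(c) ≥ 0, new interval: [-1.480000, -0.240000]
Iteration 2:
  c_2 = (-1.480000 + (-0.240000))/2 = -0.860000
  f(c_2) = f(-0.860000) = -3.535656
  f(a) × f(c) ≥ 0, new interval: [-0.860000, -0.240000]
Iteration 3:
  c_3 = (-0.860000 + (-0.240000))/2 = -0.550000
  f(c_3) = f(-0.550000) = -0.768875
  f(a) × f(c) ≥ 0, new interval: [-0.550000, -0.240000]
Iteration 4:
  c_4 = (-0.550000 + (-0.240000))/2 = -0.395000
  f(c_4) = f(-0.395000) = 0.412345
  f(a) × f(c) < 0, new interval: [-0.550000, -0.395000]

After 4 iteration(s), the approximation is c_4 = -0.395000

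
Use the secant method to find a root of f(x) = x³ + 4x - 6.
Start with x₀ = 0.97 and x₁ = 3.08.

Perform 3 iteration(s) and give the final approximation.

f(x) = x³ + 4x - 6
x₀ = 0.97, x₁ = 3.08

Secant formula: x_{n+1} = x_n - f(x_n)(x_n - x_{n-1})/(f(x_n) - f(x_{n-1}))

Iteration 1:
  f(0.970000) = -1.207327
  f(3.080000) = 35.538112
  x_2 = 3.080000 - 35.538112×(3.080000 - 0.970000)/(35.538112 - (-1.207327))
       = 1.039327
Iteration 2:
  f(3.080000) = 35.538112
  f(1.039327) = -0.720009
  x_3 = 1.039327 - (-0.720009)×(1.039327 - 3.080000)/(-0.720009 - 35.538112)
       = 1.079851
Iteration 3:
  f(1.039327) = -0.720009
  f(1.079851) = -0.421408
  x_4 = 1.079851 - (-0.421408)×(1.079851 - 1.039327)/(-0.421408 - (-0.720009))
       = 1.137040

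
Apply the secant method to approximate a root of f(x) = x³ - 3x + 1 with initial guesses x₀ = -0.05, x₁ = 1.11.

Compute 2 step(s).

f(x) = x³ - 3x + 1
x₀ = -0.05, x₁ = 1.11

Secant formula: x_{n+1} = x_n - f(x_n)(x_n - x_{n-1})/(f(x_n) - f(x_{n-1}))

Iteration 1:
  f(-0.050000) = 1.149875
  f(1.110000) = -0.962369
  x_2 = 1.110000 - (-0.962369)×(1.110000 - (-0.050000))/(-0.962369 - 1.149875)
       = 0.581487
Iteration 2:
  f(1.110000) = -0.962369
  f(0.581487) = -0.547845
  x_3 = 0.581487 - (-0.547845)×(0.581487 - 1.110000)/(-0.547845 - (-0.962369))
       = -0.117008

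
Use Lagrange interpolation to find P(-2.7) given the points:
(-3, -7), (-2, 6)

Lagrange interpolation formula:
P(x) = Σ yᵢ × Lᵢ(x)
where Lᵢ(x) = Π_{j≠i} (x - xⱼ)/(xᵢ - xⱼ)

L_0(-2.7) = (-2.7 - (-2))/(-3 - (-2)) = 0.700000
L_1(-2.7) = (-2.7 - (-3))/(-2 - (-3)) = 0.300000

P(-2.7) = (-7)×L_0(-2.7) + 6×L_1(-2.7)
P(-2.7) = -3.100000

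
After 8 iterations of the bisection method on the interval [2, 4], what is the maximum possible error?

Bisection error bound: |error| ≤ (b-a)/2^n
|error| ≤ (4 - 2)/2^8 = 2/2^8
|error| ≤ 0.0078125000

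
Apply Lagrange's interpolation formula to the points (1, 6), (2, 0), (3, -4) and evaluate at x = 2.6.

Lagrange interpolation formula:
P(x) = Σ yᵢ × Lᵢ(x)
where Lᵢ(x) = Π_{j≠i} (x - xⱼ)/(xᵢ - xⱼ)

L_0(2.6) = (2.6 - 2)/(1 - 2) × (2.6 - 3)/(1 - 3) = -0.120000
L_1(2.6) = (2.6 - 1)/(2 - 1) × (2.6 - 3)/(2 - 3) = 0.640000
L_2(2.6) = (2.6 - 1)/(3 - 1) × (2.6 - 2)/(3 - 2) = 0.480000

P(2.6) = 6×L_0(2.6) + 0×L_1(2.6) + (-4)×L_2(2.6)
P(2.6) = -2.640000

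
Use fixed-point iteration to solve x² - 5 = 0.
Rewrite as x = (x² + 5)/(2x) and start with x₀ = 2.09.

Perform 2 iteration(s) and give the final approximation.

Equation: x² - 5 = 0
Fixed-point form: x = (x² + 5)/(2x)
x₀ = 2.09

x_1 = g(2.090000) = 2.241172
x_2 = g(2.241172) = 2.236074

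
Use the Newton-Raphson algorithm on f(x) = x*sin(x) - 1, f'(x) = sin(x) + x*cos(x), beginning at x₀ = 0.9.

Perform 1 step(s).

f(x) = x*sin(x) - 1
f'(x) = sin(x) + x*cos(x)
x₀ = 0.9

Newton-Raphson formula: x_{n+1} = x_n - f(x_n)/f'(x_n)

Iteration 1:
  f(0.900000) = -0.295006
  f'(0.900000) = 1.342776
  x_1 = 0.900000 - (-0.295006)/1.342776 = 1.119698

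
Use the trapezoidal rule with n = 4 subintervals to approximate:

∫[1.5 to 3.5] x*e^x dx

f(x) = x*e^x
a = 1.5, b = 3.5, n = 4
h = (b - a)/n = 0.500000

Trapezoidal rule: (h/2)[f(x₀) + 2f(x₁) + 2f(x₂) + ... + f(xₙ)]

x_0 = 1.5000, f(x_0) = 6.722534, coefficient = 1
x_1 = 2.0000, f(x_1) = 14.778112, coefficient = 2
x_2 = 2.5000, f(x_2) = 30.456235, coefficient = 2
x_3 = 3.0000, f(x_3) = 60.256611, coefficient = 2
x_4 = 3.5000, f(x_4) = 115.904082, coefficient = 1

I ≈ (0.500000/2) × 333.608531 = 83.402133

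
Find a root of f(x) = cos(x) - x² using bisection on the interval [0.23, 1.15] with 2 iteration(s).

f(x) = cos(x) - x²
Initial interval: [0.23, 1.15]

Iteration 1:
  c_1 = (0.230000 + 1.150000)/2 = 0.690000
  f(c_1) = f(0.690000) = 0.295146
  f(a) × f(c) ≥ 0, new interval: [0.690000, 1.150000]
Iteration 2:
  c_2 = (0.690000 + 1.150000)/2 = 0.920000
  f(c_2) = f(0.920000) = -0.240580
  f(a) × f(c) < 0, new interval: [0.690000, 0.920000]

After 2 iteration(s), the approximation is c_2 = 0.920000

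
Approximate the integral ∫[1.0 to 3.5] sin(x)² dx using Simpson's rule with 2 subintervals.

f(x) = sin(x)²
a = 1.0, b = 3.5, n = 2
h = (b - a)/n = 1.250000

Simpson's rule: (h/3)[f(x₀) + 4f(x₁) + 2f(x₂) + ... + f(xₙ)]

x_0 = 1.0000, f(x_0) = 0.708073, coefficient = 1
x_1 = 2.2500, f(x_1) = 0.605398, coefficient = 4
x_2 = 3.5000, f(x_2) = 0.123049, coefficient = 1

I ≈ (1.250000/3) × 3.252714 = 1.355297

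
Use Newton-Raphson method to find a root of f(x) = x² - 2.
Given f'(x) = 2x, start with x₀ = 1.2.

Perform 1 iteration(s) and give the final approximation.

f(x) = x² - 2
f'(x) = 2x
x₀ = 1.2

Newton-Raphson formula: x_{n+1} = x_n - f(x_n)/f'(x_n)

Iteration 1:
  f(1.200000) = -0.560000
  f'(1.200000) = 2.400000
  x_1 = 1.200000 - (-0.560000)/2.400000 = 1.433333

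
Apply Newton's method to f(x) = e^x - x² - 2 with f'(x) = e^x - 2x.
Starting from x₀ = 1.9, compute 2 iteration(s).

f(x) = e^x - x² - 2
f'(x) = e^x - 2x
x₀ = 1.9

Newton-Raphson formula: x_{n+1} = x_n - f(x_n)/f'(x_n)

Iteration 1:
  f(1.900000) = 1.075894
  f'(1.900000) = 2.885894
  x_1 = 1.900000 - 1.075894/2.885894 = 1.527189
Iteration 2:
  f(1.527189) = 0.272906
  f'(1.527189) = 1.550834
  x_2 = 1.527189 - 0.272906/1.550834 = 1.351215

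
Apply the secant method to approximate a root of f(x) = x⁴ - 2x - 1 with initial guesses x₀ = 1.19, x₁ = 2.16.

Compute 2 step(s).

f(x) = x⁴ - 2x - 1
x₀ = 1.19, x₁ = 2.16

Secant formula: x_{n+1} = x_n - f(x_n)(x_n - x_{n-1})/(f(x_n) - f(x_{n-1}))

Iteration 1:
  f(1.190000) = -1.374661
  f(2.160000) = 16.447823
  x_2 = 2.160000 - 16.447823×(2.160000 - 1.190000)/(16.447823 - (-1.374661))
       = 1.264817
Iteration 2:
  f(2.160000) = 16.447823
  f(1.264817) = -0.970397
  x_3 = 1.264817 - (-0.970397)×(1.264817 - 2.160000)/(-0.970397 - 16.447823)
       = 1.314689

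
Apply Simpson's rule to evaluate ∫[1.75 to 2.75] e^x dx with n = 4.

f(x) = e^x
a = 1.75, b = 2.75, n = 4
h = (b - a)/n = 0.250000

Simpson's rule: (h/3)[f(x₀) + 4f(x₁) + 2f(x₂) + ... + f(xₙ)]

x_0 = 1.7500, f(x_0) = 5.754603, coefficient = 1
x_1 = 2.0000, f(x_1) = 7.389056, coefficient = 4
x_2 = 2.2500, f(x_2) = 9.487736, coefficient = 2
x_3 = 2.5000, f(x_3) = 12.182494, coefficient = 4
x_4 = 2.7500, f(x_4) = 15.642632, coefficient = 1

I ≈ (0.250000/3) × 118.658906 = 9.888242
Exact value: 9.888029
Error: 0.000213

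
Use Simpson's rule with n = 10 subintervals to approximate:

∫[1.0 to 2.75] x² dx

f(x) = x²
a = 1.0, b = 2.75, n = 10
h = (b - a)/n = 0.175000

Simpson's rule: (h/3)[f(x₀) + 4f(x₁) + 2f(x₂) + ... + f(xₙ)]

x_0 = 1.0000, f(x_0) = 1.000000, coefficient = 1
x_1 = 1.1750, f(x_1) = 1.380625, coefficient = 4
x_2 = 1.3500, f(x_2) = 1.822500, coefficient = 2
x_3 = 1.5250, f(x_3) = 2.325625, coefficient = 4
x_4 = 1.7000, f(x_4) = 2.890000, coefficient = 2
x_5 = 1.8750, f(x_5) = 3.515625, coefficient = 4
x_6 = 2.0500, f(x_6) = 4.202500, coefficient = 2
x_7 = 2.2250, f(x_7) = 4.950625, coefficient = 4
x_8 = 2.4000, f(x_8) = 5.760000, coefficient = 2
x_9 = 2.5750, f(x_9) = 6.630625, coefficient = 4
x_10 = 2.7500, f(x_10) = 7.562500, coefficient = 1

I ≈ (0.175000/3) × 113.125000 = 6.598958
Exact value: 6.598958
Error: 0.000000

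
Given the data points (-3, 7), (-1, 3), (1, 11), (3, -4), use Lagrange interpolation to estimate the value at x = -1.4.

Lagrange interpolation formula:
P(x) = Σ yᵢ × Lᵢ(x)
where Lᵢ(x) = Π_{j≠i} (x - xⱼ)/(xᵢ - xⱼ)

L_0(-1.4) = (-1.4 - (-1))/(-3 - (-1)) × (-1.4 - 1)/(-3 - 1) × (-1.4 - 3)/(-3 - 3) = 0.088000
L_1(-1.4) = (-1.4 - (-3))/(-1 - (-3)) × (-1.4 - 1)/(-1 - 1) × (-1.4 - 3)/(-1 - 3) = 1.056000
L_2(-1.4) = (-1.4 - (-3))/(1 - (-3)) × (-1.4 - (-1))/(1 - (-1)) × (-1.4 - 3)/(1 - 3) = -0.176000
L_3(-1.4) = (-1.4 - (-3))/(3 - (-3)) × (-1.4 - (-1))/(3 - (-1)) × (-1.4 - 1)/(3 - 1) = 0.032000

P(-1.4) = 7×L_0(-1.4) + 3×L_1(-1.4) + 11×L_2(-1.4) + (-4)×L_3(-1.4)
P(-1.4) = 1.720000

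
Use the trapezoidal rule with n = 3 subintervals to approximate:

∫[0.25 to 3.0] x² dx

f(x) = x²
a = 0.25, b = 3.0, n = 3
h = (b - a)/n = 0.916667

Trapezoidal rule: (h/2)[f(x₀) + 2f(x₁) + 2f(x₂) + ... + f(xₙ)]

x_0 = 0.2500, f(x_0) = 0.062500, coefficient = 1
x_1 = 1.1667, f(x_1) = 1.361111, coefficient = 2
x_2 = 2.0833, f(x_2) = 4.340278, coefficient = 2
x_3 = 3.0000, f(x_3) = 9.000000, coefficient = 1

I ≈ (0.916667/2) × 20.465278 = 9.379919
Exact value: 8.994792
Error: 0.385127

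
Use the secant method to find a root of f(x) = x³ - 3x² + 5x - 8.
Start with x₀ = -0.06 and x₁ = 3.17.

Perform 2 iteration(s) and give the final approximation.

f(x) = x³ - 3x² + 5x - 8
x₀ = -0.06, x₁ = 3.17

Secant formula: x_{n+1} = x_n - f(x_n)(x_n - x_{n-1})/(f(x_n) - f(x_{n-1}))

Iteration 1:
  f(-0.060000) = -8.311016
  f(3.170000) = 9.558313
  x_2 = 3.170000 - 9.558313×(3.170000 - (-0.060000))/(9.558313 - (-8.311016))
       = 1.442271
Iteration 2:
  f(3.170000) = 9.558313
  f(1.442271) = -4.028947
  x_3 = 1.442271 - (-4.028947)×(1.442271 - 3.170000)/(-4.028947 - 9.558313)
       = 1.954584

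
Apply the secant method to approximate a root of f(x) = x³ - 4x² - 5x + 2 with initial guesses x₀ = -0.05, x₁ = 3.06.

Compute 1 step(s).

f(x) = x³ - 4x² - 5x + 2
x₀ = -0.05, x₁ = 3.06

Secant formula: x_{n+1} = x_n - f(x_n)(x_n - x_{n-1})/(f(x_n) - f(x_{n-1}))

Iteration 1:
  f(-0.050000) = 2.239875
  f(3.060000) = -22.101784
  x_2 = 3.060000 - (-22.101784)×(3.060000 - (-0.050000))/(-22.101784 - 2.239875)
       = 0.236177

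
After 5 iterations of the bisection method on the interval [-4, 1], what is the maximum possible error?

Bisection error bound: |error| ≤ (b-a)/2^n
|error| ≤ (1 - (-4))/2^5 = 5/2^5
|error| ≤ 0.1562500000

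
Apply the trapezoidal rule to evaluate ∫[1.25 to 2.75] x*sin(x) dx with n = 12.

f(x) = x*sin(x)
a = 1.25, b = 2.75, n = 12
h = (b - a)/n = 0.125000

Trapezoidal rule: (h/2)[f(x₀) + 2f(x₁) + 2f(x₂) + ... + f(xₙ)]

x_0 = 1.2500, f(x_0) = 1.186231, coefficient = 1
x_1 = 1.3750, f(x_1) = 1.348728, coefficient = 2
x_2 = 1.5000, f(x_2) = 1.496242, coefficient = 2
x_3 = 1.6250, f(x_3) = 1.622613, coefficient = 2
x_4 = 1.7500, f(x_4) = 1.721975, coefficient = 2
x_5 = 1.8750, f(x_5) = 1.788911, coefficient = 2
x_6 = 2.0000, f(x_6) = 1.818595, coefficient = 2
x_7 = 2.1250, f(x_7) = 1.806930, coefficient = 2
x_8 = 2.2500, f(x_8) = 1.750665, coefficient = 2
x_9 = 2.3750, f(x_9) = 1.647502, coefficient = 2
x_10 = 2.5000, f(x_10) = 1.496180, coefficient = 2
x_11 = 2.6250, f(x_11) = 1.296541, coefficient = 2
x_12 = 2.7500, f(x_12) = 1.049568, coefficient = 1

I ≈ (0.125000/2) × 37.825563 = 2.364098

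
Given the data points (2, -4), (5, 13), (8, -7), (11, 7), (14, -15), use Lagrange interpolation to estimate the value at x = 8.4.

Lagrange interpolation formula:
P(x) = Σ yᵢ × Lᵢ(x)
where Lᵢ(x) = Π_{j≠i} (x - xⱼ)/(xᵢ - xⱼ)

L_0(8.4) = (8.4 - 5)/(2 - 5) × (8.4 - 8)/(2 - 8) × (8.4 - 11)/(2 - 11) × (8.4 - 14)/(2 - 14) = 0.010186
L_1(8.4) = (8.4 - 2)/(5 - 2) × (8.4 - 8)/(5 - 8) × (8.4 - 11)/(5 - 11) × (8.4 - 14)/(5 - 14) = -0.076695
L_2(8.4) = (8.4 - 2)/(8 - 2) × (8.4 - 5)/(8 - 5) × (8.4 - 11)/(8 - 11) × (8.4 - 14)/(8 - 14) = 0.977857
L_3(8.4) = (8.4 - 2)/(11 - 2) × (8.4 - 5)/(11 - 5) × (8.4 - 8)/(11 - 8) × (8.4 - 14)/(11 - 14) = 0.100293
L_4(8.4) = (8.4 - 2)/(14 - 2) × (8.4 - 5)/(14 - 5) × (8.4 - 8)/(14 - 8) × (8.4 - 11)/(14 - 11) = -0.011641

P(8.4) = (-4)×L_0(8.4) + 13×L_1(8.4) + (-7)×L_2(8.4) + 7×L_3(8.4) + (-15)×L_4(8.4)
P(8.4) = -7.006104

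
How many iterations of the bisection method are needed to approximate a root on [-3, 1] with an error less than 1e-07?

We need (b-a)/2^n ≤ 1e-07
(1 - (-3))/2^n ≤ 1e-07
4/2^n ≤ 1e-07
2^n ≥ 40000000
n ≥ log₂(40000000) = 25.25
n ≥ 26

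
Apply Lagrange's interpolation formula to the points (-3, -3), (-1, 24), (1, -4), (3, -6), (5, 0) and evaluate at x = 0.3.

Lagrange interpolation formula:
P(x) = Σ yᵢ × Lᵢ(x)
where Lᵢ(x) = Π_{j≠i} (x - xⱼ)/(xᵢ - xⱼ)

L_0(0.3) = (0.3 - (-1))/(-3 - (-1)) × (0.3 - 1)/(-3 - 1) × (0.3 - 3)/(-3 - 3) × (0.3 - 5)/(-3 - 5) = -0.030073
L_1(0.3) = (0.3 - (-3))/(-1 - (-3)) × (0.3 - 1)/(-1 - 1) × (0.3 - 3)/(-1 - 3) × (0.3 - 5)/(-1 - 5) = 0.305353
L_2(0.3) = (0.3 - (-3))/(1 - (-3)) × (0.3 - (-1))/(1 - (-1)) × (0.3 - 3)/(1 - 3) × (0.3 - 5)/(1 - 5) = 0.850627
L_3(0.3) = (0.3 - (-3))/(3 - (-3)) × (0.3 - (-1))/(3 - (-1)) × (0.3 - 1)/(3 - 1) × (0.3 - 5)/(3 - 5) = -0.147022
L_4(0.3) = (0.3 - (-3))/(5 - (-3)) × (0.3 - (-1))/(5 - (-1)) × (0.3 - 1)/(5 - 1) × (0.3 - 3)/(5 - 3) = 0.021115

P(0.3) = (-3)×L_0(0.3) + 24×L_1(0.3) + (-4)×L_2(0.3) + (-6)×L_3(0.3) + 0×L_4(0.3)
P(0.3) = 4.898318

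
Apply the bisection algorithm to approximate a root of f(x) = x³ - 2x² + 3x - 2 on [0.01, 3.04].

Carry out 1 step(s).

f(x) = x³ - 2x² + 3x - 2
Initial interval: [0.01, 3.04]

Iteration 1:
  c_1 = (0.010000 + 3.040000)/2 = 1.525000
  f(c_1) = f(1.525000) = 1.470328
  f(a) × f(c) < 0, new interval: [0.010000, 1.525000]

After 1 iteration(s), the approximation is c_1 = 1.525000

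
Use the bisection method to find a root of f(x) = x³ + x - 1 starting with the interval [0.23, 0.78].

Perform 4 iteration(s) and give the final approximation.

f(x) = x³ + x - 1
Initial interval: [0.23, 0.78]

Iteration 1:
  c_1 = (0.230000 + 0.780000)/2 = 0.505000
  f(c_1) = f(0.505000) = -0.366212
  f(a) × f(c) ≥ 0, new interval: [0.505000, 0.780000]
Iteration 2:
  c_2 = (0.505000 + 0.780000)/2 = 0.642500
  f(c_2) = f(0.642500) = -0.092272
  f(a) × f(c) ≥ 0, new interval: [0.642500, 0.780000]
Iteration 3:
  c_3 = (0.642500 + 0.780000)/2 = 0.711250
  f(c_3) = f(0.711250) = 0.071055
  f(a) × f(c) < 0, new interval: [0.642500, 0.711250]
Iteration 4:
  c_4 = (0.642500 + 0.711250)/2 = 0.676875
  f(c_4) = f(0.676875) = -0.013008
  f(a) × f(c) ≥ 0, new interval: [0.676875, 0.711250]

After 4 iteration(s), the approximation is c_4 = 0.676875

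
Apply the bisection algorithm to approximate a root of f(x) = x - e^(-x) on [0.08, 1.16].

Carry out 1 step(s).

f(x) = x - e^(-x)
Initial interval: [0.08, 1.16]

Iteration 1:
  c_1 = (0.080000 + 1.160000)/2 = 0.620000
  f(c_1) = f(0.620000) = 0.082056
  f(a) × f(c) < 0, new interval: [0.080000, 0.620000]

After 1 iteration(s), the approximation is c_1 = 0.620000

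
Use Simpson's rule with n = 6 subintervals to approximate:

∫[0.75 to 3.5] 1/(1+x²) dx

f(x) = 1/(1+x²)
a = 0.75, b = 3.5, n = 6
h = (b - a)/n = 0.458333

Simpson's rule: (h/3)[f(x₀) + 4f(x₁) + 2f(x₂) + ... + f(xₙ)]

x_0 = 0.7500, f(x_0) = 0.640000, coefficient = 1
x_1 = 1.2083, f(x_1) = 0.406493, coefficient = 4
x_2 = 1.6667, f(x_2) = 0.264706, coefficient = 2
x_3 = 2.1250, f(x_3) = 0.181303, coefficient = 4
x_4 = 2.5833, f(x_4) = 0.130317, coefficient = 2
x_5 = 3.0417, f(x_5) = 0.097544, coefficient = 4
x_6 = 3.5000, f(x_6) = 0.075472, coefficient = 1

I ≈ (0.458333/3) × 4.246878 = 0.648829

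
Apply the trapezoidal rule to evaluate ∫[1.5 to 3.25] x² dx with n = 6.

f(x) = x²
a = 1.5, b = 3.25, n = 6
h = (b - a)/n = 0.291667

Trapezoidal rule: (h/2)[f(x₀) + 2f(x₁) + 2f(x₂) + ... + f(xₙ)]

x_0 = 1.5000, f(x_0) = 2.250000, coefficient = 1
x_1 = 1.7917, f(x_1) = 3.210069, coefficient = 2
x_2 = 2.0833, f(x_2) = 4.340278, coefficient = 2
x_3 = 2.3750, f(x_3) = 5.640625, coefficient = 2
x_4 = 2.6667, f(x_4) = 7.111111, coefficient = 2
x_5 = 2.9583, f(x_5) = 8.751736, coefficient = 2
x_6 = 3.2500, f(x_6) = 10.562500, coefficient = 1

I ≈ (0.291667/2) × 70.920139 = 10.342520
Exact value: 10.317708
Error: 0.024812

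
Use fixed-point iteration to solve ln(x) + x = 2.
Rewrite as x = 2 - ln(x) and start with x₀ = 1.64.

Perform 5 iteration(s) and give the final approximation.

Equation: ln(x) + x = 2
Fixed-point form: x = 2 - ln(x)
x₀ = 1.64

x_1 = g(1.640000) = 1.505304
x_2 = g(1.505304) = 1.591005
x_3 = g(1.591005) = 1.535634
x_4 = g(1.535634) = 1.571057
x_5 = g(1.571057) = 1.548252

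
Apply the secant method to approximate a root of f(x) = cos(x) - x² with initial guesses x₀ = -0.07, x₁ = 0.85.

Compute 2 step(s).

f(x) = cos(x) - x²
x₀ = -0.07, x₁ = 0.85

Secant formula: x_{n+1} = x_n - f(x_n)(x_n - x_{n-1})/(f(x_n) - f(x_{n-1}))

Iteration 1:
  f(-0.070000) = 0.992651
  f(0.850000) = -0.062517
  x_2 = 0.850000 - (-0.062517)×(0.850000 - (-0.070000))/(-0.062517 - 0.992651)
       = 0.795492
Iteration 2:
  f(0.850000) = -0.062517
  f(0.795492) = 0.067127
  x_3 = 0.795492 - 0.067127×(0.795492 - 0.850000)/(0.067127 - (-0.062517))
       = 0.823715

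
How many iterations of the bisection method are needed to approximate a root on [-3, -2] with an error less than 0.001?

We need (b-a)/2^n ≤ 0.001
(-2 - (-3))/2^n ≤ 0.001
1/2^n ≤ 0.001
2^n ≥ 1000
n ≥ log₂(1000) = 9.97
n ≥ 10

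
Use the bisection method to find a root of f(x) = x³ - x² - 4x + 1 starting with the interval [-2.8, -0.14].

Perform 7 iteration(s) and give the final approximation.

f(x) = x³ - x² - 4x + 1
Initial interval: [-2.8, -0.14]

Iteration 1:
  c_1 = (-2.800000 + (-0.140000))/2 = -1.470000
  f(c_1) = f(-1.470000) = 1.542577
  f(a) × f(c) < 0, new interval: [-2.800000, -1.470000]
Iteration 2:
  c_2 = (-2.800000 + (-1.470000))/2 = -2.135000
  f(c_2) = f(-2.135000) = -4.750035
  f(a) × f(c) ≥ 0, new interval: [-2.135000, -1.470000]
Iteration 3:
  c_3 = (-2.135000 + (-1.470000))/2 = -1.802500
  f(c_3) = f(-1.802500) = -0.895340
  f(a) × f(c) ≥ 0, new interval: [-1.802500, -1.470000]
Iteration 4:
  c_4 = (-1.802500 + (-1.470000))/2 = -1.636250
  f(c_4) = f(-1.636250) = 0.486931
  f(a) × f(c) < 0, new interval: [-1.802500, -1.636250]
Iteration 5:
  c_5 = (-1.802500 + (-1.636250))/2 = -1.719375
  f(c_5) = f(-1.719375) = -0.161653
  f(a) × f(c) ≥ 0, new interval: [-1.719375, -1.636250]
Iteration 6:
  c_6 = (-1.719375 + (-1.636250))/2 = -1.677812
  f(c_6) = f(-1.677812) = 0.173061
  f(a) × f(c) < 0, new interval: [-1.719375, -1.677812]
Iteration 7:
  c_7 = (-1.719375 + (-1.677812))/2 = -1.698594
  f(c_7) = f(-1.698594) = 0.008336
  f(a) × f(c) < 0, new interval: [-1.719375, -1.698594]

After 7 iteration(s), the approximation is c_7 = -1.698594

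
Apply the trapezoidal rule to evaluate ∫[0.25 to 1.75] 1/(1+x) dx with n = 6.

f(x) = 1/(1+x)
a = 0.25, b = 1.75, n = 6
h = (b - a)/n = 0.250000

Trapezoidal rule: (h/2)[f(x₀) + 2f(x₁) + 2f(x₂) + ... + f(xₙ)]

x_0 = 0.2500, f(x_0) = 0.800000, coefficient = 1
x_1 = 0.5000, f(x_1) = 0.666667, coefficient = 2
x_2 = 0.7500, f(x_2) = 0.571429, coefficient = 2
x_3 = 1.0000, f(x_3) = 0.500000, coefficient = 2
x_4 = 1.2500, f(x_4) = 0.444444, coefficient = 2
x_5 = 1.5000, f(x_5) = 0.400000, coefficient = 2
x_6 = 1.7500, f(x_6) = 0.363636, coefficient = 1

I ≈ (0.250000/2) × 6.328716 = 0.791089
Exact value: 0.788457
Error: 0.002632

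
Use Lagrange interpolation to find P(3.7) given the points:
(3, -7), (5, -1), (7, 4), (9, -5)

Lagrange interpolation formula:
P(x) = Σ yᵢ × Lᵢ(x)
where Lᵢ(x) = Π_{j≠i} (x - xⱼ)/(xᵢ - xⱼ)

L_0(3.7) = (3.7 - 5)/(3 - 5) × (3.7 - 7)/(3 - 7) × (3.7 - 9)/(3 - 9) = 0.473687
L_1(3.7) = (3.7 - 3)/(5 - 3) × (3.7 - 7)/(5 - 7) × (3.7 - 9)/(5 - 9) = 0.765188
L_2(3.7) = (3.7 - 3)/(7 - 3) × (3.7 - 5)/(7 - 5) × (3.7 - 9)/(7 - 9) = -0.301438
L_3(3.7) = (3.7 - 3)/(9 - 3) × (3.7 - 5)/(9 - 5) × (3.7 - 7)/(9 - 7) = 0.062562

P(3.7) = (-7)×L_0(3.7) + (-1)×L_1(3.7) + 4×L_2(3.7) + (-5)×L_3(3.7)
P(3.7) = -5.599562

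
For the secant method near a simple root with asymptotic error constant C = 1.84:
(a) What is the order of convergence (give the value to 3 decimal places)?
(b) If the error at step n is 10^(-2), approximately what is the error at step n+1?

(a) Secant method has superlinear convergence with order φ = (1+√5)/2 ≈ 1.618.
    This means |e_{n+1}| ≈ C|e_n|^1.618.

(b) With |e_n| = 10^(-2) and C = 1.84:
    |e_{n+1}| ≈ 1.84 × (10^(-2))^1.618 = 1.84 × 10^(-3.24)

(a) ≈ 1.618 (golden ratio); (b) |e_{n+1}| ≈ 1.068e-03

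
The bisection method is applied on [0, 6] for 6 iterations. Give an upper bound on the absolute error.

Bisection error bound: |error| ≤ (b-a)/2^n
|error| ≤ (6 - 0)/2^6 = 6/2^6
|error| ≤ 0.0937500000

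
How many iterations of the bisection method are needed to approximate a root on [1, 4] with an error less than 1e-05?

We need (b-a)/2^n ≤ 1e-05
(4 - 1)/2^n ≤ 1e-05
3/2^n ≤ 1e-05
2^n ≥ 300000
n ≥ log₂(300000) = 18.19
n ≥ 19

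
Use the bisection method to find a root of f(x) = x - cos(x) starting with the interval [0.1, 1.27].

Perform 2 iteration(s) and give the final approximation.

f(x) = x - cos(x)
Initial interval: [0.1, 1.27]

Iteration 1:
  c_1 = (0.100000 + 1.270000)/2 = 0.685000
  f(c_1) = f(0.685000) = -0.089419
  f(a) × f(c) ≥ 0, new interval: [0.685000, 1.270000]
Iteration 2:
  c_2 = (0.685000 + 1.270000)/2 = 0.977500
  f(c_2) = f(0.977500) = 0.418403
  f(a) × f(c) < 0, new interval: [0.685000, 0.977500]

After 2 iteration(s), the approximation is c_2 = 0.977500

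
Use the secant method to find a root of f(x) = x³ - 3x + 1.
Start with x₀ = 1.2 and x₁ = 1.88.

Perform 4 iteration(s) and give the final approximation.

f(x) = x³ - 3x + 1
x₀ = 1.2, x₁ = 1.88

Secant formula: x_{n+1} = x_n - f(x_n)(x_n - x_{n-1})/(f(x_n) - f(x_{n-1}))

Iteration 1:
  f(1.200000) = -0.872000
  f(1.880000) = 2.004672
  x_2 = 1.880000 - 2.004672×(1.880000 - 1.200000)/(2.004672 - (-0.872000))
       = 1.406127
Iteration 2:
  f(1.880000) = 2.004672
  f(1.406127) = -0.438196
  x_3 = 1.406127 - (-0.438196)×(1.406127 - 1.880000)/(-0.438196 - 2.004672)
       = 1.491129
Iteration 3:
  f(1.406127) = -0.438196
  f(1.491129) = -0.157912
  x_4 = 1.491129 - (-0.157912)×(1.491129 - 1.406127)/(-0.157912 - (-0.438196))
       = 1.539019
Iteration 4:
  f(1.491129) = -0.157912
  f(1.539019) = 0.028233
  x_5 = 1.539019 - 0.028233×(1.539019 - 1.491129)/(0.028233 - (-0.157912))
       = 1.531756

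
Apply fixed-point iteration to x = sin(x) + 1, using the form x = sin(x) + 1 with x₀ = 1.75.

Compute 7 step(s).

Equation: x = sin(x) + 1
Fixed-point form: x = sin(x) + 1
x₀ = 1.75

x_1 = g(1.750000) = 1.983986
x_2 = g(1.983986) = 1.915845
x_3 = g(1.915845) = 1.941059
x_4 = g(1.941059) = 1.932232
x_5 = g(1.932232) = 1.935390
x_6 = g(1.935390) = 1.934269
x_7 = g(1.934269) = 1.934668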